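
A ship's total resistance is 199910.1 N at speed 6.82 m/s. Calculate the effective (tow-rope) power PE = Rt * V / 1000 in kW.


Formula: PE = Rt * V / 1000 (kW)
Step 1 — PE (W) = 199910.1 * 6.82 = 1363386.882 W
Step 2 — PE (kW) = 1363386.882 / 1000 ≈ 1363.4 kW (5 s.f.)

1363.4 kW


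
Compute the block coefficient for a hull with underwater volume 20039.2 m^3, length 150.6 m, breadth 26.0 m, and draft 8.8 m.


Formula: Cb = V / (L * B * T)
Step 1 — L * B * T = 150.6 * 26.0 * 8.8 = 34457.28 m^3
Step 2 — Cb = 20039.2 / 34457.28 ≈ 0.58157 (5 s.f.)

0.58157


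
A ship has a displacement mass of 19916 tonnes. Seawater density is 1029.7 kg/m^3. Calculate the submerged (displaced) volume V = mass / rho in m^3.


Formula: V = mass / rho
Step 1 — convert tonnes to kg: 19916 t * 1000 = 19916000 kg
Step 2 — V = 19916000 / 1029.7 ≈ 19342 m^3 (5 s.f.)

19342 m^3


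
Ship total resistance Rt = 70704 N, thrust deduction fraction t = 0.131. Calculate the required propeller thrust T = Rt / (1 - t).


Formula: T = Rt / (1 - t)
Step 1 — (1 - t) = 1 - 0.131 = 0.869
Step 2 — T = 70704 / 0.869 ≈ 81362 N (5 s.f.)

81362 N


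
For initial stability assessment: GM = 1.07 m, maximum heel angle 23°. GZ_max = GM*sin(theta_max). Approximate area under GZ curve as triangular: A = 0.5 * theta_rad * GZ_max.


Formula: GZ_max = GM * sin(theta); Area = 0.5 * theta_rad * GZ_max
Step 1 — GZ_max = 1.07 * sin(23°) = 1.07 * 0.390731 = 0.418082 m
Step 2 — theta_rad = 23 * pi/180 = 0.401426 rad
Step 3 — Area = 0.5 * 0.401426 * 0.418082 ≈ 0.083914 m·rad (5 s.f.)

0.083914 m·rad


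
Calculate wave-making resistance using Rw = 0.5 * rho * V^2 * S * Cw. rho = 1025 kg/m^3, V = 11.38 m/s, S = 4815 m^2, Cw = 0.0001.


Formula: Rw = 0.5 * rho * V^2 * S * Cw
Step 1 — V^2 = 11.38^2 = 129.5044
Step 2 — 0.5 * rho * V^2 = 0.5 * 1025 * 129.5044 = 66371.005
Step 3 — Rw = 66371.005 * 4815 * 0.0001 ≈ 31958 N (5 s.f.)

31958 N


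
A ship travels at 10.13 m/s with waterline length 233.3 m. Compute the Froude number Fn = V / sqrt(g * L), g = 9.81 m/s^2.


Formula: Fn = V / sqrt(g * L)
Step 1 — g * L = 9.81 * 233.3 = 2288.673
Step 2 — sqrt(g * L) = sqrt(2288.673) = 47.840077
Step 3 — Fn = 10.13 / 47.840077 ≈ 0.21175 (5 s.f.)

0.21175


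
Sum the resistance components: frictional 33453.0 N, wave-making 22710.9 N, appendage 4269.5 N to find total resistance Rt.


Formula: Rt = Rf + Rw + Ra
Substituting: Rt = 33453.0 + 22710.9 + 4269.5
Result: Rt = 60433.4 N

60433.4 N


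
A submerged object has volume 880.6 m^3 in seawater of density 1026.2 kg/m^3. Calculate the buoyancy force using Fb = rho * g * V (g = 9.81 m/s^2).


Formula: Fb = rho * g * V
Substituting: Fb = 1026.2 * 9.81 * 880.6
Intermediate: 1026.2 * 9.81 = 10067.022
Result: Fb = 10067.022 * 880.6 ≈ 8865000 N (5 s.f.)

8865000 N


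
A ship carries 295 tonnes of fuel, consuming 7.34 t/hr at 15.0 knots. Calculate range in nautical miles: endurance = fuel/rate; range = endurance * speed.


Formula: endurance = fuel / rate; range = endurance * speed
Step 1 — endurance = 295 / 7.34 = 40.1907 hours
Step 2 — range = 40.1907 * 15.0 ≈ 602.86 nautical miles (5 s.f.)

602.86 NM


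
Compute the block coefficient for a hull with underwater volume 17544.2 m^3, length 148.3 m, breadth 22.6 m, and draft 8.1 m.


Formula: Cb = V / (L * B * T)
Step 1 — L * B * T = 148.3 * 22.6 * 8.1 = 27147.798 m^3
Step 2 — Cb = 17544.2 / 27147.798 ≈ 0.64625 (5 s.f.)

0.64625


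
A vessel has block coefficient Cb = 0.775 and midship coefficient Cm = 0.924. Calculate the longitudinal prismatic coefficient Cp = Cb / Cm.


Formula: Cp = Cb / Cm
Substituting: Cp = 0.775 / 0.924
Result: Cp ≈ 0.83874 (5 s.f.)

0.83874


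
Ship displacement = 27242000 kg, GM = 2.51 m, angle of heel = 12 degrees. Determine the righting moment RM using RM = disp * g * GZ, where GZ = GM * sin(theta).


Formula: GZ = GM * sin(theta); RM = disp * g * GZ
Step 1 — GZ = 2.51 * sin(12°) = 2.51 * 0.207912 = 0.521859 m
Step 2 — RM = 27242000 * 9.81 * 0.521859 ≈ 139460000 N·m (5 s.f.)

139460000 N·m


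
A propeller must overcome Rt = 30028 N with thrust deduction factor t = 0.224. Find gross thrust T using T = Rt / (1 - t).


Formula: T = Rt / (1 - t)
Step 1 — (1 - t) = 1 - 0.224 = 0.776
Step 2 — T = 30028 / 0.776 ≈ 38696 N (5 s.f.)

38696 N


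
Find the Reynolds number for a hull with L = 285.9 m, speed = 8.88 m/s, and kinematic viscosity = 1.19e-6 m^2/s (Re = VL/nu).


Formula: Re = V * L / nu
Step 1 — V * L = 8.88 * 285.9 = 2538.792 m^2/s
Step 2 — Re = 2538.792 / 1.19e-6 = 2.13e+09

2.13e+09


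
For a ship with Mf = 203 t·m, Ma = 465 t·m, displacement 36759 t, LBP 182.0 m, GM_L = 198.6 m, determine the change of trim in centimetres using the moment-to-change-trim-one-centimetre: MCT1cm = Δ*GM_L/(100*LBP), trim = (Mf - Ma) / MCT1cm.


Formula: net trimming moment = Mf - Ma; MCT1cm = Δ*GM_L/(100*LBP); trim = net moment / MCT1cm
Step 1 — net trimming moment = 203 - 465 = -262 t·m
Step 2 — MCT1cm = 36759 * 198.6 / (100 * 182.0) = 401.1174 t·m/cm
Step 3 — trim = -262 / 401.1174 ≈ -0.65318 cm (5 s.f.)

-0.65318 cm


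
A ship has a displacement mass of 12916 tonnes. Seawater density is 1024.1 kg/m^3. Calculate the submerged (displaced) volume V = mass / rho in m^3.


Formula: V = mass / rho
Step 1 — convert tonnes to kg: 12916 t * 1000 = 12916000 kg
Step 2 — V = 12916000 / 1024.1 ≈ 12612 m^3 (5 s.f.)

12612 m^3


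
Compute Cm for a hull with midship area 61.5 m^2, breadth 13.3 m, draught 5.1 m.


Formula: Cm = Am / (B * T)
Step 1 — B * T = 13.3 * 5.1 = 67.83 m^2
Step 2 — Cm = 61.5 / 67.83 ≈ 0.90668 (5 s.f.)

0.90668


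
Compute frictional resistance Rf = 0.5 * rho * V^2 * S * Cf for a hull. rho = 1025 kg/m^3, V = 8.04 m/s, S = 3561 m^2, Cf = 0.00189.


Formula: Rf = 0.5 * rho * V^2 * S * Cf
Step 1 — V^2 = 8.04^2 = 64.6416
Step 2 — 0.5 * rho * V^2 = 0.5 * 1025 * 64.6416 = 33128.82
Step 3 — Rf = 33128.82 * 3561 * 0.00189 ≈ 222970 N (5 s.f.)

222970 N


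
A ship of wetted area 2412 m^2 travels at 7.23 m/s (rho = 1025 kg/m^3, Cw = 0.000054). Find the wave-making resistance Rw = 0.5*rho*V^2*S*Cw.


Formula: Rw = 0.5 * rho * V^2 * S * Cw
Step 1 — V^2 = 7.23^2 = 52.2729
Step 2 — 0.5 * rho * V^2 = 0.5 * 1025 * 52.2729 = 26789.86125
Step 3 — Rw = 26789.86125 * 2412 * 0.000054 ≈ 3489.3 N (5 s.f.)

3489.3 N


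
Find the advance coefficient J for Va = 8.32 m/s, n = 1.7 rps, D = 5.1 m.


Formula: J = Va / (n * D)
Step 1 — n * D = 1.7 * 5.1 = 8.67
Step 2 — J = 8.32 / 8.67 ≈ 0.95963 (5 s.f.)

0.95963


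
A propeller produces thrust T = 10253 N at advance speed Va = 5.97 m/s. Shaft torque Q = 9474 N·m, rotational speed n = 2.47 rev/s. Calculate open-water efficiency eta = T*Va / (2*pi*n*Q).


Formula: eta = T * Va / (2 * pi * n * Q)
Step 1 — numerator = T * Va = 10253 * 5.97 = 61210.41
Step 2 — 2 * pi * n = 2 * pi * 2.47 = 15.519468
Step 3 — denominator = 15.519468 * 9474 = 147031.44
Step 4 — eta = 61210.41 / 147031.44 ≈ 0.41631 (5 s.f.)

0.41631


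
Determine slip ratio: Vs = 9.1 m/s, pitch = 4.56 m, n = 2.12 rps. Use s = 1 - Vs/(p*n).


Formula: s = 1 - Vs / (p * n)
Step 1 — p * n = 4.56 * 2.12 = 9.6672
Step 2 — Vs / (p*n) = 9.1 / 9.6672 = 0.941327 (6 d.p.)
Step 3 — s = 1 - 0.941327 = 0.058673

0.058673


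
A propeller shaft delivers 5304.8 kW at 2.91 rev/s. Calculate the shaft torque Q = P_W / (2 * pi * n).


Formula: Q = P_W / (2 * pi * n)
Step 1 — P_W = 5304.8 kW * 1000 = 5304800.0 W
Step 2 — 2 * pi * n = 2 * pi * 2.91 = 18.284069
Step 3 — Q = 5304800.0 / 18.284069 ≈ 290130 N·m (5 s.f.)

290130 N·m


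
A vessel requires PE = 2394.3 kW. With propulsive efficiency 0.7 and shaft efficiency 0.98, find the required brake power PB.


Formula: PB = PE / (eta_D * eta_S)
Step 1 — combined efficiency = eta_D * eta_S = 0.7 * 0.98 = 0.686
Step 2 — PB = 2394.3 / 0.686 ≈ 3490.2 kW (5 s.f.)

3490.2 kW


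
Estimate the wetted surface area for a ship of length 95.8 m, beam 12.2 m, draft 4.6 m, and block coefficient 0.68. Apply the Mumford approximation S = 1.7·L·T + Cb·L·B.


Formula: S = 1.7*L*T + V/T with V = Cb*L*B*T, i.e. S = L * (1.7*T + Cb*B)
Step 1 — 1.7*T = 1.7 * 4.6 = 7.82 m
Step 2 — Cb*B = 0.68 * 12.2 = 8.296 m
Step 3 — 1.7*T + Cb*B = 7.82 + 8.296 = 16.116 m
Step 4 — S = 95.8 * 16.116 ≈ 1543.9 m^2 (5 s.f.)

1543.9 m^2


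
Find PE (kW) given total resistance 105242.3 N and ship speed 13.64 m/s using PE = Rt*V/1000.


Formula: PE = Rt * V / 1000 (kW)
Step 1 — PE (W) = 105242.3 * 13.64 = 1435504.972 W
Step 2 — PE (kW) = 1435504.972 / 1000 ≈ 1435.5 kW (5 s.f.)

1435.5 kW


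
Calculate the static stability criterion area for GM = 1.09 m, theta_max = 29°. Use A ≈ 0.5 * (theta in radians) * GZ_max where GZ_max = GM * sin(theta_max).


Formula: GZ_max = GM * sin(theta); Area = 0.5 * theta_rad * GZ_max
Step 1 — GZ_max = 1.09 * sin(29°) = 1.09 * 0.48481 = 0.528443 m
Step 2 — theta_rad = 29 * pi/180 = 0.506145 rad
Step 3 — Area = 0.5 * 0.506145 * 0.528443 ≈ 0.13373 m·rad (5 s.f.)

0.13373 m·rad


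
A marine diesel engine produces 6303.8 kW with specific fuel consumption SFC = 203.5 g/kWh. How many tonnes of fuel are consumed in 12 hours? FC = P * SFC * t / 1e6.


Formula: FC (tonnes) = P * SFC * t / 1,000,000
Step 1 — P * SFC * t = 6303.8 * 203.5 * 12 = 15393879.6 g
Step 2 — FC (tonnes) = 15393879.6 / 1,000,000 ≈ 15.394 tonnes (5 s.f.)

15.394 tonnes


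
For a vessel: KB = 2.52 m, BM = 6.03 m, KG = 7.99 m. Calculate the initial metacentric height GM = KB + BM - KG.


Formula: GM = KB + BM - KG
Step 1 — KM = KB + BM = 2.52 + 6.03 = 8.55 m
Step 2 — GM = KM - KG = 8.55 - 7.99 = 0.56 m

0.56 m


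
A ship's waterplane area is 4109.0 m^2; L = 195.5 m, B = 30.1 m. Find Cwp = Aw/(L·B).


Formula: Cwp = Aw / (L * B)
Step 1 — L * B = 195.5 * 30.1 = 5884.55 m^2
Step 2 — Cwp = 4109.0 / 5884.55 ≈ 0.69827 (5 s.f.)

0.69827


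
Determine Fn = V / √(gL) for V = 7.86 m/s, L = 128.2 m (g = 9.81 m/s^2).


Formula: Fn = V / sqrt(g * L)
Step 1 — g * L = 9.81 * 128.2 = 1257.642
Step 2 — sqrt(g * L) = sqrt(1257.642) = 35.463249
Step 3 — Fn = 7.86 / 35.463249 ≈ 0.22164 (5 s.f.)

0.22164


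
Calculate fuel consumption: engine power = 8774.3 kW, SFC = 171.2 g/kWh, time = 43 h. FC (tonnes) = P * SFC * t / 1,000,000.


Formula: FC (tonnes) = P * SFC * t / 1,000,000
Step 1 — P * SFC * t = 8774.3 * 171.2 * 43 = 64592886.88 g
Step 2 — FC (tonnes) = 64592886.88 / 1,000,000 ≈ 64.593 tonnes (5 s.f.)

64.593 tonnes


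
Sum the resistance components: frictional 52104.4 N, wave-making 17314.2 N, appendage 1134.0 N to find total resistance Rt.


Formula: Rt = Rf + Rw + Ra
Substituting: Rt = 52104.4 + 17314.2 + 1134.0
Result: Rt = 70552.6 N

70552.6 N


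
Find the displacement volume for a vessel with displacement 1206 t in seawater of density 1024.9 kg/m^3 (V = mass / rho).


Formula: V = mass / rho
Step 1 — convert tonnes to kg: 1206 t * 1000 = 1206000 kg
Step 2 — V = 1206000 / 1024.9 ≈ 1176.7 m^3 (5 s.f.)

1176.7 m^3


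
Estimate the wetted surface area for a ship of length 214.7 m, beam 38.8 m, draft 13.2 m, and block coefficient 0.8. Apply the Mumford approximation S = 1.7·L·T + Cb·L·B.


Formula: S = 1.7*L*T + V/T with V = Cb*L*B*T, i.e. S = L * (1.7*T + Cb*B)
Step 1 — 1.7*T = 1.7 * 13.2 = 22.44 m
Step 2 — Cb*B = 0.8 * 38.8 = 31.04 m
Step 3 — 1.7*T + Cb*B = 22.44 + 31.04 = 53.48 m
Step 4 — S = 214.7 * 53.48 ≈ 11482 m^2 (5 s.f.)

11482 m^2


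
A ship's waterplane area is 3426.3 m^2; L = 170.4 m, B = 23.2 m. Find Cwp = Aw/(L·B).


Formula: Cwp = Aw / (L * B)
Step 1 — L * B = 170.4 * 23.2 = 3953.28 m^2
Step 2 — Cwp = 3426.3 / 3953.28 ≈ 0.86670 (5 s.f.)

0.86670


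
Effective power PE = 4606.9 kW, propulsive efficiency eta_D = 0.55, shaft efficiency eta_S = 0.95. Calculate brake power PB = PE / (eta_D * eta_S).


Formula: PB = PE / (eta_D * eta_S)
Step 1 — combined efficiency = eta_D * eta_S = 0.55 * 0.95 = 0.5225
Step 2 — PB = 4606.9 / 0.5225 ≈ 8817.0 kW (5 s.f.)

8817.0 kW


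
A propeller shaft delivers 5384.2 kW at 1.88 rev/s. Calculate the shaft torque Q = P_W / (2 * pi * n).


Formula: Q = P_W / (2 * pi * n)
Step 1 — P_W = 5384.2 kW * 1000 = 5384200.0 W
Step 2 — 2 * pi * n = 2 * pi * 1.88 = 11.812388
Step 3 — Q = 5384200.0 / 11.812388 ≈ 455810 N·m (5 s.f.)

455810 N·m


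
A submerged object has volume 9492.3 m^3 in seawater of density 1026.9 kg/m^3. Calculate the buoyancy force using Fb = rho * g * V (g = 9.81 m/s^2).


Formula: Fb = rho * g * V
Substituting: Fb = 1026.9 * 9.81 * 9492.3
Intermediate: 1026.9 * 9.81 = 10073.889
Result: Fb = 10073.889 * 9492.3 ≈ 95624000 N (5 s.f.)

95624000 N


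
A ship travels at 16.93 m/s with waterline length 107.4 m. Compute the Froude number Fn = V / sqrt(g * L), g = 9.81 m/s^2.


Formula: Fn = V / sqrt(g * L)
Step 1 — g * L = 9.81 * 107.4 = 1053.594
Step 2 — sqrt(g * L) = sqrt(1053.594) = 32.459113
Step 3 — Fn = 16.93 / 32.459113 ≈ 0.52158 (5 s.f.)

0.52158


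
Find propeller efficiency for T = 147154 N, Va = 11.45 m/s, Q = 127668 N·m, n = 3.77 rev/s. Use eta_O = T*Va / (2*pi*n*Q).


Formula: eta = T * Va / (2 * pi * n * Q)
Step 1 — numerator = T * Va = 147154 * 11.45 = 1684913.3
Step 2 — 2 * pi * n = 2 * pi * 3.77 = 23.687609
Step 3 — denominator = 23.687609 * 127668 = 3024149.67
Step 4 — eta = 1684913.3 / 3024149.67 ≈ 0.55715 (5 s.f.)

0.55715


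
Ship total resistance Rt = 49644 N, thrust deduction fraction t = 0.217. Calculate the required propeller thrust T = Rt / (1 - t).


Formula: T = Rt / (1 - t)
Step 1 — (1 - t) = 1 - 0.217 = 0.783
Step 2 — T = 49644 / 0.783 ≈ 63402 N (5 s.f.)

63402 N


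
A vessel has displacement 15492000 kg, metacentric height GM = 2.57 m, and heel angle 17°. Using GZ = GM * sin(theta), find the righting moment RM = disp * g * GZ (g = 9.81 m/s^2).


Formula: GZ = GM * sin(theta); RM = disp * g * GZ
Step 1 — GZ = 2.57 * sin(17°) = 2.57 * 0.292372 = 0.751396 m
Step 2 — RM = 15492000 * 9.81 * 0.751396 ≈ 114190000 N·m (5 s.f.)

114190000 N·m


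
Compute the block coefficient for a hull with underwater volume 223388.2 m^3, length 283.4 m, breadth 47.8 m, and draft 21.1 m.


Formula: Cb = V / (L * B * T)
Step 1 — L * B * T = 283.4 * 47.8 * 21.1 = 285831.572 m^3
Step 2 — Cb = 223388.2 / 285831.572 ≈ 0.78154 (5 s.f.)

0.78154


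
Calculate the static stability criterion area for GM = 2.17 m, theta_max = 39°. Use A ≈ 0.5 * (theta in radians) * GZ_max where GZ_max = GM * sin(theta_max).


Formula: GZ_max = GM * sin(theta); Area = 0.5 * theta_rad * GZ_max
Step 1 — GZ_max = 2.17 * sin(39°) = 2.17 * 0.62932 = 1.365624 m
Step 2 — theta_rad = 39 * pi/180 = 0.680678 rad
Step 3 — Area = 0.5 * 0.680678 * 1.365624 ≈ 0.46478 m·rad (5 s.f.)

0.46478 m·rad


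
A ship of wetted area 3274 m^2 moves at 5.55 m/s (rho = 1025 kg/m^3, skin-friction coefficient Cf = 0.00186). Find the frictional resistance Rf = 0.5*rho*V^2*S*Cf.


Formula: Rf = 0.5 * rho * V^2 * S * Cf
Step 1 — V^2 = 5.55^2 = 30.8025
Step 2 — 0.5 * rho * V^2 = 0.5 * 1025 * 30.8025 = 15786.28125
Step 3 — Rf = 15786.28125 * 3274 * 0.00186 ≈ 96133 N (5 s.f.)

96133 N


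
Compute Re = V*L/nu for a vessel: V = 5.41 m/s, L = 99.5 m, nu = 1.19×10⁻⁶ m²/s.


Formula: Re = V * L / nu
Step 1 — V * L = 5.41 * 99.5 = 538.295 m^2/s
Step 2 — Re = 538.295 / 1.19e-6 = 4.52e+08

4.52e+08


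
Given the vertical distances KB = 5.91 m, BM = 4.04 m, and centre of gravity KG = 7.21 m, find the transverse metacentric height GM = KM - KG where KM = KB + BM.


Formula: GM = KB + BM - KG
Step 1 — KM = KB + BM = 5.91 + 4.04 = 9.95 m
Step 2 — GM = KM - KG = 9.95 - 7.21 = 2.74 m

2.74 m


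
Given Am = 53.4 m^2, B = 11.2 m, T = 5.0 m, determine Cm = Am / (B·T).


Formula: Cm = Am / (B * T)
Step 1 — B * T = 11.2 * 5.0 = 56.0 m^2
Step 2 — Cm = 53.4 / 56.0 ≈ 0.95357 (5 s.f.)

0.95357


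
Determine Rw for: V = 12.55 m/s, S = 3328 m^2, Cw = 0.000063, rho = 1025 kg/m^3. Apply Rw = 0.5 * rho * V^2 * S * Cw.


Formula: Rw = 0.5 * rho * V^2 * S * Cw
Step 1 — V^2 = 12.55^2 = 157.5025
Step 2 — 0.5 * rho * V^2 = 0.5 * 1025 * 157.5025 = 80720.03125
Step 3 — Rw = 80720.03125 * 3328 * 0.000063 ≈ 16924 N (5 s.f.)

16924 N


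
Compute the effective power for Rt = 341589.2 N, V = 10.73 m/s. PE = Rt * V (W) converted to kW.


Formula: PE = Rt * V / 1000 (kW)
Step 1 — PE (W) = 341589.2 * 10.73 = 3665252.116 W
Step 2 — PE (kW) = 3665252.116 / 1000 ≈ 3665.3 kW (5 s.f.)

3665.3 kW


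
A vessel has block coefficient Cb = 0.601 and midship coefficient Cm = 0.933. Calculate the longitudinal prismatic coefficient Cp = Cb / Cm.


Formula: Cp = Cb / Cm
Substituting: Cp = 0.601 / 0.933
Result: Cp ≈ 0.64416 (5 s.f.)

0.64416


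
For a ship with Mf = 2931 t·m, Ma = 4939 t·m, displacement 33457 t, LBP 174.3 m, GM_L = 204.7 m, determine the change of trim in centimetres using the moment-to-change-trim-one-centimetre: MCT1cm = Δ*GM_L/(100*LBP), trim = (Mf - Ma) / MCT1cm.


Formula: net trimming moment = Mf - Ma; MCT1cm = Δ*GM_L/(100*LBP); trim = net moment / MCT1cm
Step 1 — net trimming moment = 2931 - 4939 = -2008 t·m
Step 2 — MCT1cm = 33457 * 204.7 / (100 * 174.3) = 392.923 t·m/cm
Step 3 — trim = -2008 / 392.923 ≈ -5.1104 cm (5 s.f.)

-5.1104 cm


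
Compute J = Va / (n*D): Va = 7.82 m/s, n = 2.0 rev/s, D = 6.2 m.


Formula: J = Va / (n * D)
Step 1 — n * D = 2.0 * 6.2 = 12.4
Step 2 — J = 7.82 / 12.4 ≈ 0.63065 (5 s.f.)

0.63065


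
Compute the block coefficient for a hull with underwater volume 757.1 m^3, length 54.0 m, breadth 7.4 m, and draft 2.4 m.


Formula: Cb = V / (L * B * T)
Step 1 — L * B * T = 54.0 * 7.4 * 2.4 = 959.04 m^3
Step 2 — Cb = 757.1 / 959.04 ≈ 0.78944 (5 s.f.)

0.78944


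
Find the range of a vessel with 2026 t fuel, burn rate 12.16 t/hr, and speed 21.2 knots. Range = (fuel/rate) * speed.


Formula: endurance = fuel / rate; range = endurance * speed
Step 1 — endurance = 2026 / 12.16 = 166.6118 hours
Step 2 — range = 166.6118 * 21.2 ≈ 3532.2 nautical miles (5 s.f.)

3532.2 NM


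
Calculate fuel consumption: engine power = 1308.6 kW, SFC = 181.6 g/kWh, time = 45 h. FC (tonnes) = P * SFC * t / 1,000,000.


Formula: FC (tonnes) = P * SFC * t / 1,000,000
Step 1 — P * SFC * t = 1308.6 * 181.6 * 45 = 10693879.2 g
Step 2 — FC (tonnes) = 10693879.2 / 1,000,000 ≈ 10.694 tonnes (5 s.f.)

10.694 tonnes


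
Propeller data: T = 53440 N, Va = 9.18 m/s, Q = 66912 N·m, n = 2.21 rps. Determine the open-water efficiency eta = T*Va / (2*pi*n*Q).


Formula: eta = T * Va / (2 * pi * n * Q)
Step 1 — numerator = T * Va = 53440 * 9.18 = 490579.2
Step 2 — 2 * pi * n = 2 * pi * 2.21 = 13.88584
Step 3 — denominator = 13.88584 * 66912 = 929129.33
Step 4 — eta = 490579.2 / 929129.33 ≈ 0.52800 (5 s.f.)

0.52800


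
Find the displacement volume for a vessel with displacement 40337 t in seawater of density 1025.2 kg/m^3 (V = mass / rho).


Formula: V = mass / rho
Step 1 — convert tonnes to kg: 40337 t * 1000 = 40337000 kg
Step 2 — V = 40337000 / 1025.2 ≈ 39345 m^3 (5 s.f.)

39345 m^3


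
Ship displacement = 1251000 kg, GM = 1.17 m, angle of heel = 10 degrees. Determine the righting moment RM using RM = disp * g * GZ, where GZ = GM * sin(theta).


Formula: GZ = GM * sin(theta); RM = disp * g * GZ
Step 1 — GZ = 1.17 * sin(10°) = 1.17 * 0.173648 = 0.203168 m
Step 2 — RM = 1251000 * 9.81 * 0.203168 ≈ 2493300 N·m (5 s.f.)

2493300 N·m


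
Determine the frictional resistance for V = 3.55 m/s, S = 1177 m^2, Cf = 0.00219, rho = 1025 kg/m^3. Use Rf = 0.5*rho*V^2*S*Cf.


Formula: Rf = 0.5 * rho * V^2 * S * Cf
Step 1 — V^2 = 3.55^2 = 12.6025
Step 2 — 0.5 * rho * V^2 = 0.5 * 1025 * 12.6025 = 6458.78125
Step 3 — Rf = 6458.78125 * 1177 * 0.00219 ≈ 16648 N (5 s.f.)

16648 N


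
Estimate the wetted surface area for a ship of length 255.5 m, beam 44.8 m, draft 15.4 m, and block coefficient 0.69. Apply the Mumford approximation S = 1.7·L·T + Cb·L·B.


Formula: S = 1.7*L*T + V/T with V = Cb*L*B*T, i.e. S = L * (1.7*T + Cb*B)
Step 1 — 1.7*T = 1.7 * 15.4 = 26.18 m
Step 2 — Cb*B = 0.69 * 44.8 = 30.912 m
Step 3 — 1.7*T + Cb*B = 26.18 + 30.912 = 57.092 m
Step 4 — S = 255.5 * 57.092 ≈ 14587 m^2 (5 s.f.)

14587 m^2


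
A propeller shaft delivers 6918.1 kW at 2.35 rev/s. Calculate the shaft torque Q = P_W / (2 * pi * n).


Formula: Q = P_W / (2 * pi * n)
Step 1 — P_W = 6918.1 kW * 1000 = 6918100.0 W
Step 2 — 2 * pi * n = 2 * pi * 2.35 = 14.765485
Step 3 — Q = 6918100.0 / 14.765485 ≈ 468530 N·m (5 s.f.)

468530 N·m


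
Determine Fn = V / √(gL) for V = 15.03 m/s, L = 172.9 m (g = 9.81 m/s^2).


Formula: Fn = V / sqrt(g * L)
Step 1 — g * L = 9.81 * 172.9 = 1696.149
Step 2 — sqrt(g * L) = sqrt(1696.149) = 41.18433
Step 3 — Fn = 15.03 / 41.18433 ≈ 0.36494 (5 s.f.)

0.36494


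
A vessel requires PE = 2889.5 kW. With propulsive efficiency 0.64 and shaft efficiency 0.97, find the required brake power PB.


Formula: PB = PE / (eta_D * eta_S)
Step 1 — combined efficiency = eta_D * eta_S = 0.64 * 0.97 = 0.6208
Step 2 — PB = 2889.5 / 0.6208 ≈ 4654.5 kW (5 s.f.)

4654.5 kW


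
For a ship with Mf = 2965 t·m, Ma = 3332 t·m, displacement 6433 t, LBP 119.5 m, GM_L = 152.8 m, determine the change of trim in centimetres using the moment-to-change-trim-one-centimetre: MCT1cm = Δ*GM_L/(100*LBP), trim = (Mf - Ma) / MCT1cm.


Formula: net trimming moment = Mf - Ma; MCT1cm = Δ*GM_L/(100*LBP); trim = net moment / MCT1cm
Step 1 — net trimming moment = 2965 - 3332 = -367 t·m
Step 2 — MCT1cm = 6433 * 152.8 / (100 * 119.5) = 82.2563 t·m/cm
Step 3 — trim = -367 / 82.2563 ≈ -4.4617 cm (5 s.f.)

-4.4617 cm


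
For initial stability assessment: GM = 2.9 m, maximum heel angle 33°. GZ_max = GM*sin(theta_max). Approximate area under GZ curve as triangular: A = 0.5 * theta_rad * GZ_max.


Formula: GZ_max = GM * sin(theta); Area = 0.5 * theta_rad * GZ_max
Step 1 — GZ_max = 2.9 * sin(33°) = 2.9 * 0.544639 = 1.579453 m
Step 2 — theta_rad = 33 * pi/180 = 0.575959 rad
Step 3 — Area = 0.5 * 0.575959 * 1.579453 ≈ 0.45485 m·rad (5 s.f.)

0.45485 m·rad


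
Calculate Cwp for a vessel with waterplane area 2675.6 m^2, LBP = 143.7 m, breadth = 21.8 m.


Formula: Cwp = Aw / (L * B)
Step 1 — L * B = 143.7 * 21.8 = 3132.66 m^2
Step 2 — Cwp = 2675.6 / 3132.66 ≈ 0.85410 (5 s.f.)

0.85410


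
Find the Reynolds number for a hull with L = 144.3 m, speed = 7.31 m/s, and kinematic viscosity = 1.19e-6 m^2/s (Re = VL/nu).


Formula: Re = V * L / nu
Step 1 — V * L = 7.31 * 144.3 = 1054.833 m^2/s
Step 2 — Re = 1054.833 / 1.19e-6 = 8.86e+08

8.86e+08


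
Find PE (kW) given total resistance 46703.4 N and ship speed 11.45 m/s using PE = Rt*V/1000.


Formula: PE = Rt * V / 1000 (kW)
Step 1 — PE (W) = 46703.4 * 11.45 = 534753.93 W
Step 2 — PE (kW) = 534753.93 / 1000 ≈ 534.75 kW (5 s.f.)

534.75 kW


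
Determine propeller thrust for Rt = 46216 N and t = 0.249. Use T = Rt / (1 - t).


Formula: T = Rt / (1 - t)
Step 1 — (1 - t) = 1 - 0.249 = 0.751
Step 2 — T = 46216 / 0.751 ≈ 61539 N (5 s.f.)

61539 N


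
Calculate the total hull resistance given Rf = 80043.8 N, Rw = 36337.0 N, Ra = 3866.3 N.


Formula: Rt = Rf + Rw + Ra
Substituting: Rt = 80043.8 + 36337.0 + 3866.3
Result: Rt = 120247.1 N

120247.1 N


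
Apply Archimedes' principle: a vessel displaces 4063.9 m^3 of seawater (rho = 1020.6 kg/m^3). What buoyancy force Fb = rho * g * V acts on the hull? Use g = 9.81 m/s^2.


Formula: Fb = rho * g * V
Substituting: Fb = 1020.6 * 9.81 * 4063.9
Intermediate: 1020.6 * 9.81 = 10012.086
Result: Fb = 10012.086 * 4063.9 ≈ 40688000 N (5 s.f.)

40688000 N


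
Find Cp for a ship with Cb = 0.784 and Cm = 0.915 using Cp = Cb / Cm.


Formula: Cp = Cb / Cm
Substituting: Cp = 0.784 / 0.915
Result: Cp ≈ 0.85683 (5 s.f.)

0.85683


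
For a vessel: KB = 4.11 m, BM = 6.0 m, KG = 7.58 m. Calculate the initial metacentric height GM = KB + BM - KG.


Formula: GM = KB + BM - KG
Step 1 — KM = KB + BM = 4.11 + 6.0 = 10.11 m
Step 2 — GM = KM - KG = 10.11 - 7.58 = 2.53 m

2.53 m


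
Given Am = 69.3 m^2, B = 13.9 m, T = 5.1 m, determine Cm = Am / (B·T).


Formula: Cm = Am / (B * T)
Step 1 — B * T = 13.9 * 5.1 = 70.89 m^2
Step 2 — Cm = 69.3 / 70.89 ≈ 0.97757 (5 s.f.)

0.97757


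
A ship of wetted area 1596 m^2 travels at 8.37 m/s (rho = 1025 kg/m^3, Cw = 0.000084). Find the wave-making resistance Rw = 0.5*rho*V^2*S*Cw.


Formula: Rw = 0.5 * rho * V^2 * S * Cw
Step 1 — V^2 = 8.37^2 = 70.0569
Step 2 — 0.5 * rho * V^2 = 0.5 * 1025 * 70.0569 = 35904.16125
Step 3 — Rw = 35904.16125 * 1596 * 0.000084 ≈ 4813.5 N (5 s.f.)

4813.5 N


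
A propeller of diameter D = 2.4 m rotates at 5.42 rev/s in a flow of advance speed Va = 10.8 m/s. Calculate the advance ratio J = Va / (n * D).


Formula: J = Va / (n * D)
Step 1 — n * D = 5.42 * 2.4 = 13.008
Step 2 — J = 10.8 / 13.008 ≈ 0.83026 (5 s.f.)

0.83026


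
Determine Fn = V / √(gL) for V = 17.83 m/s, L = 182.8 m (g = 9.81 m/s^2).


Formula: Fn = V / sqrt(g * L)
Step 1 — g * L = 9.81 * 182.8 = 1793.268
Step 2 — sqrt(g * L) = sqrt(1793.268) = 42.346995
Step 3 — Fn = 17.83 / 42.346995 ≈ 0.42105 (5 s.f.)

0.42105


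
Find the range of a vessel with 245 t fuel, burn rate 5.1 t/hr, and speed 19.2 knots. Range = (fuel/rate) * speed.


Formula: endurance = fuel / rate; range = endurance * speed
Step 1 — endurance = 245 / 5.1 = 48.0392 hours
Step 2 — range = 48.0392 * 19.2 ≈ 922.35 nautical miles (5 s.f.)

922.35 NM


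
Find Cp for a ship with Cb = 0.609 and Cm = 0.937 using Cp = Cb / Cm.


Formula: Cp = Cb / Cm
Substituting: Cp = 0.609 / 0.937
Result: Cp ≈ 0.64995 (5 s.f.)

0.64995


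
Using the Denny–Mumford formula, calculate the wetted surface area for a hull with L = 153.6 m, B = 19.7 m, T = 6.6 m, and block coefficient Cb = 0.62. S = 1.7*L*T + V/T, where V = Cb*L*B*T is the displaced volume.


Formula: S = 1.7*L*T + V/T with V = Cb*L*B*T, i.e. S = L * (1.7*T + Cb*B)
Step 1 — 1.7*T = 1.7 * 6.6 = 11.22 m
Step 2 — Cb*B = 0.62 * 19.7 = 12.214 m
Step 3 — 1.7*T + Cb*B = 11.22 + 12.214 = 23.434 m
Step 4 — S = 153.6 * 23.434 ≈ 3599.5 m^2 (5 s.f.)

3599.5 m^2


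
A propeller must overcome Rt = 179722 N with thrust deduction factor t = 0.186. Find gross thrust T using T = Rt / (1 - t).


Formula: T = Rt / (1 - t)
Step 1 — (1 - t) = 1 - 0.186 = 0.814
Step 2 — T = 179722 / 0.814 ≈ 220790 N (5 s.f.)

220790 N


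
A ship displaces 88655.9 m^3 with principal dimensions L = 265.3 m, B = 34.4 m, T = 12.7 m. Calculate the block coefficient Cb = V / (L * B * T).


Formula: Cb = V / (L * B * T)
Step 1 — L * B * T = 265.3 * 34.4 * 12.7 = 115904.264 m^3
Step 2 — Cb = 88655.9 / 115904.264 ≈ 0.76491 (5 s.f.)

0.76491


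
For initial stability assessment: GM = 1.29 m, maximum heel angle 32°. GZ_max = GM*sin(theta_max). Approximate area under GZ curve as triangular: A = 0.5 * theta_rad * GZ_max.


Formula: GZ_max = GM * sin(theta); Area = 0.5 * theta_rad * GZ_max
Step 1 — GZ_max = 1.29 * sin(32°) = 1.29 * 0.529919 = 0.683596 m
Step 2 — theta_rad = 32 * pi/180 = 0.558505 rad
Step 3 — Area = 0.5 * 0.558505 * 0.683596 ≈ 0.19090 m·rad (5 s.f.)

0.19090 m·rad


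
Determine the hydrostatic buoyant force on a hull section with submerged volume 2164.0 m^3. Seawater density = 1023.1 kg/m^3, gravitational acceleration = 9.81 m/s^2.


Formula: Fb = rho * g * V
Substituting: Fb = 1023.1 * 9.81 * 2164.0
Intermediate: 1023.1 * 9.81 = 10036.611
Result: Fb = 10036.611 * 2164.0 ≈ 21719000 N (5 s.f.)

21719000 N


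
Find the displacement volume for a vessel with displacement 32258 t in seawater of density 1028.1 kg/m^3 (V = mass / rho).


Formula: V = mass / rho
Step 1 — convert tonnes to kg: 32258 t * 1000 = 32258000 kg
Step 2 — V = 32258000 / 1028.1 ≈ 31376 m^3 (5 s.f.)

31376 m^3


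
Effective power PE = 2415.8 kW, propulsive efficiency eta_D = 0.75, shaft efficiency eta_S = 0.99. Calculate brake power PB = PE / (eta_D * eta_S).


Formula: PB = PE / (eta_D * eta_S)
Step 1 — combined efficiency = eta_D * eta_S = 0.75 * 0.99 = 0.7425
Step 2 — PB = 2415.8 / 0.7425 ≈ 3253.6 kW (5 s.f.)

3253.6 kW


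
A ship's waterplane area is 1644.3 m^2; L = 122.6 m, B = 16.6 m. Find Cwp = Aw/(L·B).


Formula: Cwp = Aw / (L * B)
Step 1 — L * B = 122.6 * 16.6 = 2035.16 m^2
Step 2 — Cwp = 1644.3 / 2035.16 ≈ 0.80795 (5 s.f.)

0.80795


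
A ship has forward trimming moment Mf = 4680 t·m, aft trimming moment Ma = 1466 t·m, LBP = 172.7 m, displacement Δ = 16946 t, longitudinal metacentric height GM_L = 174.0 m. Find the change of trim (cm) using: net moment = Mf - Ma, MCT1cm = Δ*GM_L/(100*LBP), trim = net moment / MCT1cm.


Formula: net trimming moment = Mf - Ma; MCT1cm = Δ*GM_L/(100*LBP); trim = net moment / MCT1cm
Step 1 — net trimming moment = 4680 - 1466 = 3214 t·m
Step 2 — MCT1cm = 16946 * 174.0 / (100 * 172.7) = 170.7356 t·m/cm
Step 3 — trim = 3214 / 170.7356 ≈ 18.824 cm (5 s.f.)

18.824 cm


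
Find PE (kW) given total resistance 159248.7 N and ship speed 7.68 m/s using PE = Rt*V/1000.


Formula: PE = Rt * V / 1000 (kW)
Step 1 — PE (W) = 159248.7 * 7.68 = 1223030.016 W
Step 2 — PE (kW) = 1223030.016 / 1000 ≈ 1223.0 kW (5 s.f.)

1223.0 kW


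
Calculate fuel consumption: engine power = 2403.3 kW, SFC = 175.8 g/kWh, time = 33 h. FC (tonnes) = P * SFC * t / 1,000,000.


Formula: FC (tonnes) = P * SFC * t / 1,000,000
Step 1 — P * SFC * t = 2403.3 * 175.8 * 33 = 13942504.62 g
Step 2 — FC (tonnes) = 13942504.62 / 1,000,000 ≈ 13.943 tonnes (5 s.f.)

13.943 tonnes


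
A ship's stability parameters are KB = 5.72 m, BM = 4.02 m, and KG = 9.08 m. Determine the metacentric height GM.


Formula: GM = KB + BM - KG
Step 1 — KM = KB + BM = 5.72 + 4.02 = 9.74 m
Step 2 — GM = KM - KG = 9.74 - 9.08 = 0.66 m

0.66 m


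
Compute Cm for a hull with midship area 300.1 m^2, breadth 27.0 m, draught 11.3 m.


Formula: Cm = Am / (B * T)
Step 1 — B * T = 27.0 * 11.3 = 305.1 m^2
Step 2 — Cm = 300.1 / 305.1 ≈ 0.98361 (5 s.f.)

0.98361


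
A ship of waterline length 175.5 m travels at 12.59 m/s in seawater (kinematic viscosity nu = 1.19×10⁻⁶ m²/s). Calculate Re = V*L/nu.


Formula: Re = V * L / nu
Step 1 — V * L = 12.59 * 175.5 = 2209.545 m^2/s
Step 2 — Re = 2209.545 / 1.19e-6 = 1.86e+09

1.86e+09


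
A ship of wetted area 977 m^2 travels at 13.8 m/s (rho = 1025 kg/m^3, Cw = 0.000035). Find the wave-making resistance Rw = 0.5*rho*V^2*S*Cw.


Formula: Rw = 0.5 * rho * V^2 * S * Cw
Step 1 — V^2 = 13.8^2 = 190.44
Step 2 — 0.5 * rho * V^2 = 0.5 * 1025 * 190.44 = 97600.5
Step 3 — Rw = 97600.5 * 977 * 0.000035 ≈ 3337.4 N (5 s.f.)

3337.4 N


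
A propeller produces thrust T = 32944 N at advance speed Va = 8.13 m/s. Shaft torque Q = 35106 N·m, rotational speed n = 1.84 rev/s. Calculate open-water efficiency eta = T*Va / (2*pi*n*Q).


Formula: eta = T * Va / (2 * pi * n * Q)
Step 1 — numerator = T * Va = 32944 * 8.13 = 267834.72
Step 2 — 2 * pi * n = 2 * pi * 1.84 = 11.561061
Step 3 — denominator = 11.561061 * 35106 = 405862.61
Step 4 — eta = 267834.72 / 405862.61 ≈ 0.65991 (5 s.f.)

0.65991


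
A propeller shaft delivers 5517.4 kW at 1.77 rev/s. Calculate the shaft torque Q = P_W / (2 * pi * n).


Formula: Q = P_W / (2 * pi * n)
Step 1 — P_W = 5517.4 kW * 1000 = 5517400.0 W
Step 2 — 2 * pi * n = 2 * pi * 1.77 = 11.121238
Step 3 — Q = 5517400.0 / 11.121238 ≈ 496110 N·m (5 s.f.)

496110 N·m


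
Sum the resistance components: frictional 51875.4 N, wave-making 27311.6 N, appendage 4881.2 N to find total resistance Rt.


Formula: Rt = Rf + Rw + Ra
Substituting: Rt = 51875.4 + 27311.6 + 4881.2
Result: Rt = 84068.2 N

84068.2 N


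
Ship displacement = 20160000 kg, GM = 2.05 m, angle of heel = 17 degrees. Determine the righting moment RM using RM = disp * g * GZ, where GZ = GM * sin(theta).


Formula: GZ = GM * sin(theta); RM = disp * g * GZ
Step 1 — GZ = 2.05 * sin(17°) = 2.05 * 0.292372 = 0.599363 m
Step 2 — RM = 20160000 * 9.81 * 0.599363 ≈ 118540000 N·m (5 s.f.)

118540000 N·m


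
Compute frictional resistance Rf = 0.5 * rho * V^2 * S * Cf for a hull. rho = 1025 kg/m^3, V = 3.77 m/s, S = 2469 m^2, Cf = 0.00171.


Formula: Rf = 0.5 * rho * V^2 * S * Cf
Step 1 — V^2 = 3.77^2 = 14.2129
Step 2 — 0.5 * rho * V^2 = 0.5 * 1025 * 14.2129 = 7284.11125
Step 3 — Rf = 7284.11125 * 2469 * 0.00171 ≈ 30753 N (5 s.f.)

30753 N


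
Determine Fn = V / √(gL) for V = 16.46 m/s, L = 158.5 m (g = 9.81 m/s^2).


Formula: Fn = V / sqrt(g * L)
Step 1 — g * L = 9.81 * 158.5 = 1554.885
Step 2 — sqrt(g * L) = sqrt(1554.885) = 39.43203
Step 3 — Fn = 16.46 / 39.43203 ≈ 0.41743 (5 s.f.)

0.41743


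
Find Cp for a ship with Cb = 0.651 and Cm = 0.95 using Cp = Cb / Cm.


Formula: Cp = Cb / Cm
Substituting: Cp = 0.651 / 0.95
Result: Cp ≈ 0.68526 (5 s.f.)

0.68526


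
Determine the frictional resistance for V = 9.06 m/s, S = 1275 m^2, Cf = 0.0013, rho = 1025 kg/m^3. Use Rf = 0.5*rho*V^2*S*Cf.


Formula: Rf = 0.5 * rho * V^2 * S * Cf
Step 1 — V^2 = 9.06^2 = 82.0836
Step 2 — 0.5 * rho * V^2 = 0.5 * 1025 * 82.0836 = 42067.845
Step 3 — Rf = 42067.845 * 1275 * 0.0013 ≈ 69727 N (5 s.f.)

69727 N


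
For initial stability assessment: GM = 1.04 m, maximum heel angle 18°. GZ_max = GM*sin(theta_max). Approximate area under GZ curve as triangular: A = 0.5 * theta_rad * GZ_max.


Formula: GZ_max = GM * sin(theta); Area = 0.5 * theta_rad * GZ_max
Step 1 — GZ_max = 1.04 * sin(18°) = 1.04 * 0.309017 = 0.321378 m
Step 2 — theta_rad = 18 * pi/180 = 0.314159 rad
Step 3 — Area = 0.5 * 0.314159 * 0.321378 ≈ 0.050482 m·rad (5 s.f.)

0.050482 m·rad


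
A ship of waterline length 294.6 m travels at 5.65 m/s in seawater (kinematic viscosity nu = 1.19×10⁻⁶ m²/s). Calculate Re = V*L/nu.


Formula: Re = V * L / nu
Step 1 — V * L = 5.65 * 294.6 = 1664.49 m^2/s
Step 2 — Re = 1664.49 / 1.19e-6 = 1.40e+09

1.40e+09


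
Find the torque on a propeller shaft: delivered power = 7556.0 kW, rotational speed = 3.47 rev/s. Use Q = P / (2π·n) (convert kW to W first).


Formula: Q = P_W / (2 * pi * n)
Step 1 — P_W = 7556.0 kW * 1000 = 7556000.0 W
Step 2 — 2 * pi * n = 2 * pi * 3.47 = 21.802653
Step 3 — Q = 7556000.0 / 21.802653 ≈ 346560 N·m (5 s.f.)

346560 N·m


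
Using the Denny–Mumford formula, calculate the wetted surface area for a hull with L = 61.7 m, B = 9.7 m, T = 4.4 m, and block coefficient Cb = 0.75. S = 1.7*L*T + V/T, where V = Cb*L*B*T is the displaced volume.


Formula: S = 1.7*L*T + V/T with V = Cb*L*B*T, i.e. S = L * (1.7*T + Cb*B)
Step 1 — 1.7*T = 1.7 * 4.4 = 7.48 m
Step 2 — Cb*B = 0.75 * 9.7 = 7.275 m
Step 3 — 1.7*T + Cb*B = 7.48 + 7.275 = 14.755 m
Step 4 — S = 61.7 * 14.755 ≈ 910.38 m^2 (5 s.f.)

910.38 m^2


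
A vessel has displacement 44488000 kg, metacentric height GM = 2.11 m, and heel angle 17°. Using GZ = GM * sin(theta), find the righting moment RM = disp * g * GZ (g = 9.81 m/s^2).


Formula: GZ = GM * sin(theta); RM = disp * g * GZ
Step 1 — GZ = 2.11 * sin(17°) = 2.11 * 0.292372 = 0.616905 m
Step 2 — RM = 44488000 * 9.81 * 0.616905 ≈ 269230000 N·m (5 s.f.)

269230000 N·m


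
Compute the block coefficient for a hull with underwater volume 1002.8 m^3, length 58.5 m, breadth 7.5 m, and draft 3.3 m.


Formula: Cb = V / (L * B * T)
Step 1 — L * B * T = 58.5 * 7.5 * 3.3 = 1447.875 m^3
Step 2 — Cb = 1002.8 / 1447.875 ≈ 0.69260 (5 s.f.)

0.69260


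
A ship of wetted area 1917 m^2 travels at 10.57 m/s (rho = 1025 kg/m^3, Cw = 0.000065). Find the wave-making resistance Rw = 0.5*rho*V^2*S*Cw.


Formula: Rw = 0.5 * rho * V^2 * S * Cw
Step 1 — V^2 = 10.57^2 = 111.7249
Step 2 — 0.5 * rho * V^2 = 0.5 * 1025 * 111.7249 = 57259.01125
Step 3 — Rw = 57259.01125 * 1917 * 0.000065 ≈ 7134.8 N (5 s.f.)

7134.8 N


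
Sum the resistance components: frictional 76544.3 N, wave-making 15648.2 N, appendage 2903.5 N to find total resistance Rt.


Formula: Rt = Rf + Rw + Ra
Substituting: Rt = 76544.3 + 15648.2 + 2903.5
Result: Rt = 95096.0 N

95096.0 N


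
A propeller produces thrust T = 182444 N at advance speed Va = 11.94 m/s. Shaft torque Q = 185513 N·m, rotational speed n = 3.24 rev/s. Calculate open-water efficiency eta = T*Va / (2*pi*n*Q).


Formula: eta = T * Va / (2 * pi * n * Q)
Step 1 — numerator = T * Va = 182444 * 11.94 = 2178381.36
Step 2 — 2 * pi * n = 2 * pi * 3.24 = 20.35752
Step 3 — denominator = 20.35752 * 185513 = 3776584.61
Step 4 — eta = 2178381.36 / 3776584.61 ≈ 0.57681 (5 s.f.)

0.57681


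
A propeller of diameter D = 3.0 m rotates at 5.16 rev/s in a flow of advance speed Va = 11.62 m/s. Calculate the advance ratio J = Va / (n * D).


Formula: J = Va / (n * D)
Step 1 — n * D = 5.16 * 3.0 = 15.48
Step 2 — J = 11.62 / 15.48 ≈ 0.75065 (5 s.f.)

0.75065


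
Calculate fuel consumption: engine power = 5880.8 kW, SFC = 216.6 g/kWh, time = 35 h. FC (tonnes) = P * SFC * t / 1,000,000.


Formula: FC (tonnes) = P * SFC * t / 1,000,000
Step 1 — P * SFC * t = 5880.8 * 216.6 * 35 = 44582344.8 g
Step 2 — FC (tonnes) = 44582344.8 / 1,000,000 ≈ 44.582 tonnes (5 s.f.)

44.582 tonnes


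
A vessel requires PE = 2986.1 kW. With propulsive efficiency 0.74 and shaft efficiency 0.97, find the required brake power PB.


Formula: PB = PE / (eta_D * eta_S)
Step 1 — combined efficiency = eta_D * eta_S = 0.74 * 0.97 = 0.7178
Step 2 — PB = 2986.1 / 0.7178 ≈ 4160.1 kW (5 s.f.)

4160.1 kW


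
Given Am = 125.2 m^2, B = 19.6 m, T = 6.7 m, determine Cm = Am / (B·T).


Formula: Cm = Am / (B * T)
Step 1 — B * T = 19.6 * 6.7 = 131.32 m^2
Step 2 — Cm = 125.2 / 131.32 ≈ 0.95340 (5 s.f.)

0.95340


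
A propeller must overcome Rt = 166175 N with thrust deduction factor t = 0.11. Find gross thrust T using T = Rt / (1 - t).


Formula: T = Rt / (1 - t)
Step 1 — (1 - t) = 1 - 0.11 = 0.89
Step 2 — T = 166175 / 0.89 ≈ 186710 N (5 s.f.)

186710 N


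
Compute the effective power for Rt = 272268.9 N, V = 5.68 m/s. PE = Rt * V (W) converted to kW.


Formula: PE = Rt * V / 1000 (kW)
Step 1 — PE (W) = 272268.9 * 5.68 = 1546487.352 W
Step 2 — PE (kW) = 1546487.352 / 1000 ≈ 1546.5 kW (5 s.f.)

1546.5 kW


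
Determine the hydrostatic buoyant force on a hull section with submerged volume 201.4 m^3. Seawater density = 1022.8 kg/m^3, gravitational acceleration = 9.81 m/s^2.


Formula: Fb = rho * g * V
Substituting: Fb = 1022.8 * 9.81 * 201.4
Intermediate: 1022.8 * 9.81 = 10033.668
Result: Fb = 10033.668 * 201.4 ≈ 2020800 N (5 s.f.)

2020800 N


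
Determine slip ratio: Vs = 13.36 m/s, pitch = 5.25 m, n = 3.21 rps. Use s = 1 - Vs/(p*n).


Formula: s = 1 - Vs / (p * n)
Step 1 — p * n = 5.25 * 3.21 = 16.8525
Step 2 — Vs / (p*n) = 13.36 / 16.8525 = 0.792761 (6 d.p.)
Step 3 — s = 1 - 0.792761 = 0.207239

0.207239


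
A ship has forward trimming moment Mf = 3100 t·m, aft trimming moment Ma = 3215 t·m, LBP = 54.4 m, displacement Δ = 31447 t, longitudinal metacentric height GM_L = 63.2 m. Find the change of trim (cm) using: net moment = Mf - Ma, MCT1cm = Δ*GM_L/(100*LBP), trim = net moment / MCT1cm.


Formula: net trimming moment = Mf - Ma; MCT1cm = Δ*GM_L/(100*LBP); trim = net moment / MCT1cm
Step 1 — net trimming moment = 3100 - 3215 = -115 t·m
Step 2 — MCT1cm = 31447 * 63.2 / (100 * 54.4) = 365.3401 t·m/cm
Step 3 — trim = -115 / 365.3401 ≈ -0.31478 cm (5 s.f.)

-0.31478 cm
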